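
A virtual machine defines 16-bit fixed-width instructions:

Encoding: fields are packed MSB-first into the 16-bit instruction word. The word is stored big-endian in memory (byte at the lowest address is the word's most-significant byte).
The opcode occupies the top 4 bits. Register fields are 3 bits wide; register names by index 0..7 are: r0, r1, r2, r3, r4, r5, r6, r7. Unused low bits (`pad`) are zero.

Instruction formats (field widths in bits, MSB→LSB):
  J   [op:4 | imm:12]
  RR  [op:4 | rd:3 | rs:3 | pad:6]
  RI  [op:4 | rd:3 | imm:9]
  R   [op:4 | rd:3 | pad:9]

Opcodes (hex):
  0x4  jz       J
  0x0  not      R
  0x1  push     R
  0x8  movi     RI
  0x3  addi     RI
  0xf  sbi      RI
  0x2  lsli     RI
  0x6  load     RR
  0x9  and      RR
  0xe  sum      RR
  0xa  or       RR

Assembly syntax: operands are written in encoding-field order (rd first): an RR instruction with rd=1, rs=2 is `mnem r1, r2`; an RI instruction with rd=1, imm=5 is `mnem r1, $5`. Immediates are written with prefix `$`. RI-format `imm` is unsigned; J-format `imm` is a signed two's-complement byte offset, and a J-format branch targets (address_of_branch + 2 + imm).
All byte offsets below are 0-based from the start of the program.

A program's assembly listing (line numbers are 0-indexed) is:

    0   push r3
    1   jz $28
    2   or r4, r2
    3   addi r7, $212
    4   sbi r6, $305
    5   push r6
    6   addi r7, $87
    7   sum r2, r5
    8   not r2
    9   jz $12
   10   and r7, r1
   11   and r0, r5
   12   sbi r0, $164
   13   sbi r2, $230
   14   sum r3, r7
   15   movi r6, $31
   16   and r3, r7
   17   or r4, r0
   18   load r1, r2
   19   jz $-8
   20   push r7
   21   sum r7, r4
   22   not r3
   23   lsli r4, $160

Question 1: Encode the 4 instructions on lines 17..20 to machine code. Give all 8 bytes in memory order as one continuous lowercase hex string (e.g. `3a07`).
a80062804ff81e00

17. or fields op=0xa:4|rd=4:3|rs=0:3|pad=0:6 → word a800h → a8 00
18. load fields op=0x6:4|rd=1:3|rs=2:3|pad=0:6 → word 6280h → 62 80
19. jz fields op=0x4:4|imm=-8:12 → word 4ff8h → 4f f8
20. push fields op=0x1:4|rd=7:3|pad=0:9 → word 1e00h → 1e 00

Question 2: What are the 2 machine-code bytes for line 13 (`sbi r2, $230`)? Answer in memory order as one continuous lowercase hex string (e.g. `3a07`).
L13: sbi op=0xf:4|rd=2:3|imm=230:9 ⇒ 0xf4e6 ⇒ big f4 e6

f4e6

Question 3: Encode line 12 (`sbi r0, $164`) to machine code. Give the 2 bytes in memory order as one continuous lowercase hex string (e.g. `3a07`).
f0a4

line 12 (sbi): pack op=0xf:4|rd=0:3|imm=164:9 = 0xf0a4; big→ f0 a4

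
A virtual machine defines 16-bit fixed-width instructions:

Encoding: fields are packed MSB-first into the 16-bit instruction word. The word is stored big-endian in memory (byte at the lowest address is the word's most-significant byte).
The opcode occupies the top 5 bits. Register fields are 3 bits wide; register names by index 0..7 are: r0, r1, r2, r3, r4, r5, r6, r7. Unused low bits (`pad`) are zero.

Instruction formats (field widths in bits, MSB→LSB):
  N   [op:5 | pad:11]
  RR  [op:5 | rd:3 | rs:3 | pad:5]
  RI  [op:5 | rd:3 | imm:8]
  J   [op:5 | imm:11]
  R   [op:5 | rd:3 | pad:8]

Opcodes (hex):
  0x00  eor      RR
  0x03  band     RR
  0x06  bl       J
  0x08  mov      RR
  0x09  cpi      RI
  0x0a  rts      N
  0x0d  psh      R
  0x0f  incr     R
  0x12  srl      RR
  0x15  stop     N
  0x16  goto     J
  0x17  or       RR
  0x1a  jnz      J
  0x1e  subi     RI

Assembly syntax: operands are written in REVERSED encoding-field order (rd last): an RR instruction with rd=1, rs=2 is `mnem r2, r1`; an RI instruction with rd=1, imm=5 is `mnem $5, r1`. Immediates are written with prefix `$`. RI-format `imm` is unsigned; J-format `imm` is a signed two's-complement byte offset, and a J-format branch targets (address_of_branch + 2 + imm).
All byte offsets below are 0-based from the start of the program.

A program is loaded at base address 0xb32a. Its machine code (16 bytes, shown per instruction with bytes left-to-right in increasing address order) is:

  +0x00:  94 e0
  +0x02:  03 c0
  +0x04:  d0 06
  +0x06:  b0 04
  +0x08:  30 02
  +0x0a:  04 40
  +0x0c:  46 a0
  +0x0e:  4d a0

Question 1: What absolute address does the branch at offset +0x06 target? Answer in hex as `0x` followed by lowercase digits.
[06] b0 04 → 0xb004
  top 5b → 0x16 → goto [J]
  imm: (w>>0)&0x7ff=0x4 → $4
  target = base 0xb32a + off 0x06 + 2 + imm 4 = 0xb336

0xb336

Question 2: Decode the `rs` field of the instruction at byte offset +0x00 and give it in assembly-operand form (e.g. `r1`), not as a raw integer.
r7

@+00  big-endian(94 e0) = 0x94e0
  op=0x94e0>>11=0x12 ⇒ srl (RR)
  [10:8] rd=4 = r4
  [7:5] rs=7 = r7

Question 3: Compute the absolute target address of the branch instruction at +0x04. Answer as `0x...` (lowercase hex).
[04] d0 06 → 0xd006
  opcode bits[15:11]=0x1a: jnz/J
  imm@[10:0]=0x6 ⇒ $6
  target = base 0xb32a + off 0x04 + 2 + imm 6 = 0xb336

0xb336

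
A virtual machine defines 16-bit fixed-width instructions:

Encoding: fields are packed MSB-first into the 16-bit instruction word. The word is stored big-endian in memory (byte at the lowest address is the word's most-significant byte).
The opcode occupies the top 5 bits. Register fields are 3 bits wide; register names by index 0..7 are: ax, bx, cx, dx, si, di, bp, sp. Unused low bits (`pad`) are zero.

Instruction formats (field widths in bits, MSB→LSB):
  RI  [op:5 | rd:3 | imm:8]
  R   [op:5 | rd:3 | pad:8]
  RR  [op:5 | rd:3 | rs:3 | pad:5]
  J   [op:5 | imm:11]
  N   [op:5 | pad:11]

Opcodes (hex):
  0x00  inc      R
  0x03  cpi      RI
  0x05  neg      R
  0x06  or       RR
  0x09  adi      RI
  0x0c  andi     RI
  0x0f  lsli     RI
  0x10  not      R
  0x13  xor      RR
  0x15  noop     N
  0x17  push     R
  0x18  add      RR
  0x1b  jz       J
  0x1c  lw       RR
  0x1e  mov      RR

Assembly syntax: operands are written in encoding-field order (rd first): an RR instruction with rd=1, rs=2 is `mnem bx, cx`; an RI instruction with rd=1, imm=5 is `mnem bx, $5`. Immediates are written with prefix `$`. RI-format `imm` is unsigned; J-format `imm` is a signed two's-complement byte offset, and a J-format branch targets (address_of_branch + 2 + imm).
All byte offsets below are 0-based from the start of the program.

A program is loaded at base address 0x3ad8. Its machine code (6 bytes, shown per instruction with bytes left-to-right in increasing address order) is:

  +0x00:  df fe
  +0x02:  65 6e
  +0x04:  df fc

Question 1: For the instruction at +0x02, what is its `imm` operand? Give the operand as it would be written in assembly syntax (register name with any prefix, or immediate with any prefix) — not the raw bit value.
$110

+0x02: 65 6e ⇒ word 0x656e (big)
  op=0x656e>>11=0xc ⇒ andi (RI)
  [10:8] rd=5 = di
  [7:0] imm=110 = $110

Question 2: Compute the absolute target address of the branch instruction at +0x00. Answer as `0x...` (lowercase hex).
0x3ad8

+0x00: df fe ⇒ word 0xdffe (big)
  opcode bits[15:11]=0x1b: jz/J
  [10:0] imm=2046 (s11→-2) = $-2
  target = base 0x3ad8 + off 0x00 + 2 + imm -2 = 0x3ad8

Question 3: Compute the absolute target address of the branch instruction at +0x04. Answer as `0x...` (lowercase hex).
@+04  big-endian(df fc) = 0xdffc
  op=0xdffc>>11=0x1b ⇒ jz (J)
  [10:0] imm=2044 (s11→-4) = $-4
  target = base 0x3ad8 + off 0x04 + 2 + imm -4 = 0x3ada

0x3ada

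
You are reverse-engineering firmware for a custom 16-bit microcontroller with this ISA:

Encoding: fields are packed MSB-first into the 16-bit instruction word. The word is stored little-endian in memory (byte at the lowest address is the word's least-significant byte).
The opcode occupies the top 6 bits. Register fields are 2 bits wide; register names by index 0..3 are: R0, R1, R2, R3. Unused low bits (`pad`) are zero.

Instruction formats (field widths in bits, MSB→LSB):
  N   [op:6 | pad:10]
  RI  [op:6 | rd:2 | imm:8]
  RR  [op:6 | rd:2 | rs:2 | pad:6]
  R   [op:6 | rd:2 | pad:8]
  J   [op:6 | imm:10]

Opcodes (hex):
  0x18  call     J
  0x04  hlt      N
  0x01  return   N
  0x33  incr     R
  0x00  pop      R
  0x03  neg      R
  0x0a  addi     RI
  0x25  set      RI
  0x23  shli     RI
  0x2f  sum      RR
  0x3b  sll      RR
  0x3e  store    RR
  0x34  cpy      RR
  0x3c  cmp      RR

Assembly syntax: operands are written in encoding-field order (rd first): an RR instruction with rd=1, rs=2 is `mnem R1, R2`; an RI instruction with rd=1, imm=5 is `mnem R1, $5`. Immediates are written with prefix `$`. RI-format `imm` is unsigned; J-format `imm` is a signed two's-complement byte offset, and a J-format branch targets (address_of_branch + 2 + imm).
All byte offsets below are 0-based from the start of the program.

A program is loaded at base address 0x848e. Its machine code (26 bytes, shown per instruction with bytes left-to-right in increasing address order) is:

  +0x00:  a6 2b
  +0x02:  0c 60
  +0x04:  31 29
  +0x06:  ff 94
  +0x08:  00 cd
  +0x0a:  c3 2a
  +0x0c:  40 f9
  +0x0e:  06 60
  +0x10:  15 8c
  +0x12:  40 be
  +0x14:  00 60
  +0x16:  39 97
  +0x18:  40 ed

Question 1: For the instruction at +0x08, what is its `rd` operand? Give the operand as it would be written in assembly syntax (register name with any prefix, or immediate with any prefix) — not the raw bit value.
R1

off 0x08: read 00 cd as little → 0xcd00
  opcode bits[15:10]=0x33: incr/R
  [9:8] rd=1 = R1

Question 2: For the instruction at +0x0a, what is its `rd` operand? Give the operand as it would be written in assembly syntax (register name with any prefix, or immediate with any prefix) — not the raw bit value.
R2

+0x0a: c3 2a ⇒ word 0x2ac3 (little)
  opcode bits[15:10]=0xa: addi/RI
  [9:8] rd=2 = R2
  [7:0] imm=195 = $195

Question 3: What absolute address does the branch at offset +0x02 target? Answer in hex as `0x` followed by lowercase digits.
off 0x02: read 0c 60 as little → 0x600c
  op=0x600c>>10=0x18 ⇒ call (J)
  imm: (w>>0)&0x3ff=0xc → $12
  target = base 0x848e + off 0x02 + 2 + imm 12 = 0x849e

0x849e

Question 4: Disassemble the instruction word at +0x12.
sum R2, R1

@+12  little-endian(40 be) = 0xbe40
  op=0xbe40>>10=0x2f ⇒ sum (RR)
  [9:8] rd=2 = R2
  [7:6] rs=1 = R1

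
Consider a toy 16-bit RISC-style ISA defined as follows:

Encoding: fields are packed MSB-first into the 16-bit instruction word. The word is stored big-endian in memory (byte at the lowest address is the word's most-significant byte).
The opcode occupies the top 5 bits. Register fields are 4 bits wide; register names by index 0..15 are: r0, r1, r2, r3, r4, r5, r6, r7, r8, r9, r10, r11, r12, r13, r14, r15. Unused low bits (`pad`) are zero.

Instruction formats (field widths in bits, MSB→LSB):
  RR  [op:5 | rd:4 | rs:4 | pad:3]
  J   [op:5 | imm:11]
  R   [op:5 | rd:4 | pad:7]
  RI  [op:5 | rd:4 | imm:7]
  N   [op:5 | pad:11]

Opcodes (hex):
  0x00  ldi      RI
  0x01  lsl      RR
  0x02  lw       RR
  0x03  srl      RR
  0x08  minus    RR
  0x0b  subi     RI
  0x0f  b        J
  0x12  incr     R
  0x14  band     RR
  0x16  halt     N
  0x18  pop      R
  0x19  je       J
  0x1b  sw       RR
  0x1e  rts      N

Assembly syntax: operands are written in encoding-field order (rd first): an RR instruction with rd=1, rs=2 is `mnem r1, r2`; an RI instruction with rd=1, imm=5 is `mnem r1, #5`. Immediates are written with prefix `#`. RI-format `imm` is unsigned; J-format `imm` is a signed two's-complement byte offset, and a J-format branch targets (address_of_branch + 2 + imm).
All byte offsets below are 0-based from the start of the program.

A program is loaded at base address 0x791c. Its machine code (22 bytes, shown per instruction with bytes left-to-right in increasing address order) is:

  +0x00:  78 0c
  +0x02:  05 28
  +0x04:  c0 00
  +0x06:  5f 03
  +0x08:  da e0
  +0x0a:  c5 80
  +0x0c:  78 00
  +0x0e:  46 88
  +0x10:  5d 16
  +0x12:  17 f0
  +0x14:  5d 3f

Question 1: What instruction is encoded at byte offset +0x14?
@+14  big-endian(5d 3f) = 0x5d3f
  op=0x5d3f>>11=0xb ⇒ subi (RI)
  [10:7] rd=10 = r10
  [6:0] imm=63 = #63

subi r10, #63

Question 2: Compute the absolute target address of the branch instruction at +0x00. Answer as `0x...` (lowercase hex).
@+00  big-endian(78 0c) = 0x780c
  top 5b → 0xf → b [J]
  imm@[10:0]=0xc ⇒ #12
  target = base 0x791c + off 0x00 + 2 + imm 12 = 0x792a

0x792a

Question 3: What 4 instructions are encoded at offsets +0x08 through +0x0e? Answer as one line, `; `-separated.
[08] da e0 → 0xdae0
  top 5b → 0x1b → sw [RR]
  rd@[10:7]=0x5 ⇒ r5
  rs@[6:3]=0xc ⇒ r12
[0a] c5 80 → 0xc580
  top 5b → 0x18 → pop [R]
  rd@[10:7]=0xb ⇒ r11
[0c] 78 00 → 0x7800
  top 5b → 0xf → b [J]
  imm@[10:0]=0x0 ⇒ #0
[0e] 46 88 → 0x4688
  top 5b → 0x8 → minus [RR]
  rd@[10:7]=0xd ⇒ r13
  rs@[6:3]=0x1 ⇒ r1

sw r5, r12; pop r11; b #0; minus r13, r1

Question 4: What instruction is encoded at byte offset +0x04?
pop r0

[04] c0 00 → 0xc000
  top 5b → 0x18 → pop [R]
  rd: (w>>7)&0xf=0x0 → r0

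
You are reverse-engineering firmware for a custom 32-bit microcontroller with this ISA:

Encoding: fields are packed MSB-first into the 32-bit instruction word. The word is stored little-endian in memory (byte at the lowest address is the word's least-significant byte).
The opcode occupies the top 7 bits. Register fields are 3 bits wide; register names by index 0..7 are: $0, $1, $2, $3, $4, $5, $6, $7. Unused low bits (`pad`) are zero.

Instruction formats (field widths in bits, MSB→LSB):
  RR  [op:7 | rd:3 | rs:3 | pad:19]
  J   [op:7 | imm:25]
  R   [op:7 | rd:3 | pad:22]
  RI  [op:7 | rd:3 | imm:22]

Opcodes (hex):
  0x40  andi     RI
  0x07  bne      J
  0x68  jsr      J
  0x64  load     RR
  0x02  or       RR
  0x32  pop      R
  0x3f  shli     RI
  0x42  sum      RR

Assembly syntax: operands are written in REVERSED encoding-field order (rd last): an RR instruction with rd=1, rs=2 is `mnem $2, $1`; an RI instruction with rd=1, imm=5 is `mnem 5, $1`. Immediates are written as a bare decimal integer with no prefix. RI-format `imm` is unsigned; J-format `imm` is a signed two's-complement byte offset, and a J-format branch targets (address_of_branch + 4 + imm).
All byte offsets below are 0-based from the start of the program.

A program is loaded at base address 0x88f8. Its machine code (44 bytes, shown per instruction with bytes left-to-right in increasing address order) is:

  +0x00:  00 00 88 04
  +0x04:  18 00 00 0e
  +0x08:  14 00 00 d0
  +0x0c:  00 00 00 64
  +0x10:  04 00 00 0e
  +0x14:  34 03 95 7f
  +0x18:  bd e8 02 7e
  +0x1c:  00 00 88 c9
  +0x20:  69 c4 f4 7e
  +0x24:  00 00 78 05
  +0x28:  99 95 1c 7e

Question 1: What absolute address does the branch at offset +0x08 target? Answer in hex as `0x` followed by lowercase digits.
0x8918

[08] 14 00 00 d0 → 0xd0000014
  top 7b → 0x68 → jsr [J]
  imm@[24:0]=0x14 ⇒ 20
  target = base 0x88f8 + off 0x08 + 4 + imm 20 = 0x8918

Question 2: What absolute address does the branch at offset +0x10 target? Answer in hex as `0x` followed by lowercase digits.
off 0x10: read 04 00 00 0e as little → 0x0e000004
  op=0x0e000004>>25=0x7 ⇒ bne (J)
  imm: (w>>0)&0x1ffffff=0x4 → 4
  target = base 0x88f8 + off 0x10 + 4 + imm 4 = 0x8910

0x8910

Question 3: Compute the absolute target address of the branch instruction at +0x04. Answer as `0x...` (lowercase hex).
0x8918

[04] 18 00 00 0e → 0x0e000018
  top 7b → 0x7 → bne [J]
  imm@[24:0]=0x18 ⇒ 24
  target = base 0x88f8 + off 0x04 + 4 + imm 24 = 0x8918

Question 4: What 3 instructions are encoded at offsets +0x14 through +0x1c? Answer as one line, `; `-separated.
+0x14: 34 03 95 7f ⇒ word 0x7f950334 (little)
  opcode bits[31:25]=0x3f: shli/RI
  rd: (w>>22)&0x7=0x6 → $6
  imm: (w>>0)&0x3fffff=0x150334 → 1377076
+0x18: bd e8 02 7e ⇒ word 0x7e02e8bd (little)
  opcode bits[31:25]=0x3f: shli/RI
  rd: (w>>22)&0x7=0x0 → $0
  imm: (w>>0)&0x3fffff=0x2e8bd → 190653
+0x1c: 00 00 88 c9 ⇒ word 0xc9880000 (little)
  opcode bits[31:25]=0x64: load/RR
  rd: (w>>22)&0x7=0x6 → $6
  rs: (w>>19)&0x7=0x1 → $1

shli 1377076, $6; shli 190653, $0; load $1, $6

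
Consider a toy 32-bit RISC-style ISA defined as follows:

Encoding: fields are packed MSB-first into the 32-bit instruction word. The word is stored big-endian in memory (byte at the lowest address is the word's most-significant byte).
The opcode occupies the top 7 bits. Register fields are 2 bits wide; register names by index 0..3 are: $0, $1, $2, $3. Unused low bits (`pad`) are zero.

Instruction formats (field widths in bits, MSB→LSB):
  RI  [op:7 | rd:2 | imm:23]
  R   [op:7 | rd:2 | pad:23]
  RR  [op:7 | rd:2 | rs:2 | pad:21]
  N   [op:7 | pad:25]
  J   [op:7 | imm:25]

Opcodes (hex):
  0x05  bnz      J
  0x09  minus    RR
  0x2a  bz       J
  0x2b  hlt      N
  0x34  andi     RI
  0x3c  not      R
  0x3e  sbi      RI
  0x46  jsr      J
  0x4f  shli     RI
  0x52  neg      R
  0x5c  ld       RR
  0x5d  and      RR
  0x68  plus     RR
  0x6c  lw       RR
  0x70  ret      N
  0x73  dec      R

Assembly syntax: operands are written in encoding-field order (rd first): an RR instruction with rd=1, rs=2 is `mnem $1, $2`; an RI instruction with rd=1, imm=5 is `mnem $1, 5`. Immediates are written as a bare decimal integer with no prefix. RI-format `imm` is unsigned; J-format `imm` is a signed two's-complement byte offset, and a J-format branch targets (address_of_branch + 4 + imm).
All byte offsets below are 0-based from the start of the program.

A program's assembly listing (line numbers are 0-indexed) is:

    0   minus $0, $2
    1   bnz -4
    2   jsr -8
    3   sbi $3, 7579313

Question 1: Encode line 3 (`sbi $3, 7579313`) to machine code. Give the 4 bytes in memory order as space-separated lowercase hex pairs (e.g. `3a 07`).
7d f3 a6 b1

L3: sbi op=0x3e:7|rd=3:2|imm=7579313:23 ⇒ 0x7df3a6b1 ⇒ big 7d f3 a6 b1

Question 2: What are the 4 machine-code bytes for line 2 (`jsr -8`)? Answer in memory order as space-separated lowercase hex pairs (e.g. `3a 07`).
8d ff ff f8

L2: jsr op=0x46:7|imm=-8:25 ⇒ 0x8dfffff8 ⇒ big 8d ff ff f8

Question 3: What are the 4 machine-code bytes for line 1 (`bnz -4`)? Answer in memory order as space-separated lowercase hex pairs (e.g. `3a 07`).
L1: bnz op=0x5:7|imm=-4:25 ⇒ 0x0bfffffc ⇒ big 0b ff ff fc

0b ff ff fc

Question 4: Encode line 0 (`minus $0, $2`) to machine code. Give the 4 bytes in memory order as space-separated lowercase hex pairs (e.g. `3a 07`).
12 40 00 00

line 0 (minus): pack op=0x9:7|rd=0:2|rs=2:2|pad=0:21 = 0x12400000; big→ 12 40 00 00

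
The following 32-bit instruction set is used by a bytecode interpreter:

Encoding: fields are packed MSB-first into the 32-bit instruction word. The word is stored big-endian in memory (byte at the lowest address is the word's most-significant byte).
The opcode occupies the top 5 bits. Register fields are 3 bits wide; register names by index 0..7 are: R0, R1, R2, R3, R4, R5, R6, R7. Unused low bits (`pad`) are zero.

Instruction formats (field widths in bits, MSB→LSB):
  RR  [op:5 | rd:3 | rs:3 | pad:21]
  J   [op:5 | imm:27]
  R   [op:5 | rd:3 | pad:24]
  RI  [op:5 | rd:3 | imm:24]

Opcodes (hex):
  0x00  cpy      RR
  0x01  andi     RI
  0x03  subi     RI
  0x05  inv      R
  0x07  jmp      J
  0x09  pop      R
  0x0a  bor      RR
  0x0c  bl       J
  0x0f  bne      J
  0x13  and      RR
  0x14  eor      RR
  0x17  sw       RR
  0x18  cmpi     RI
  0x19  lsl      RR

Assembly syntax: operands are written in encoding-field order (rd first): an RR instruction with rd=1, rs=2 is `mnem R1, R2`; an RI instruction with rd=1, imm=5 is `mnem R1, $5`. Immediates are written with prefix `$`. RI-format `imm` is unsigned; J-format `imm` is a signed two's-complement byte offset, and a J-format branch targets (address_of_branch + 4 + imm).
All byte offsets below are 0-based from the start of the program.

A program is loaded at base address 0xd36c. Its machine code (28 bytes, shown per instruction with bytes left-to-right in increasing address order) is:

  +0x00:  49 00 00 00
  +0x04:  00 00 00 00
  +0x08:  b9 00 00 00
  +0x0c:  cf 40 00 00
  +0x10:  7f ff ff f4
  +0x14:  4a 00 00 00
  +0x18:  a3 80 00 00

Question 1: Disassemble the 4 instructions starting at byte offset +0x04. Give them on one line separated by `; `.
cpy R0, R0; sw R1, R0; lsl R7, R2; bne $-12

off 0x04: read 00 00 00 00 as big → 0x00000000
  opcode bits[31:27]=0x0: cpy/RR
  rd@[26:24]=0x0 ⇒ R0
  rs@[23:21]=0x0 ⇒ R0
off 0x08: read b9 00 00 00 as big → 0xb9000000
  opcode bits[31:27]=0x17: sw/RR
  rd@[26:24]=0x1 ⇒ R1
  rs@[23:21]=0x0 ⇒ R0
off 0x0c: read cf 40 00 00 as big → 0xcf400000
  opcode bits[31:27]=0x19: lsl/RR
  rd@[26:24]=0x7 ⇒ R7
  rs@[23:21]=0x2 ⇒ R2
off 0x10: read 7f ff ff f4 as big → 0x7ffffff4
  opcode bits[31:27]=0xf: bne/J
  imm@[26:0]=0x7fffff4 (s27→-12) ⇒ $-12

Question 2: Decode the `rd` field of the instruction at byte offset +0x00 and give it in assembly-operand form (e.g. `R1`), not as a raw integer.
+0x00: 49 00 00 00 ⇒ word 0x49000000 (big)
  top 5b → 0x9 → pop [R]
  [26:24] rd=1 = R1

R1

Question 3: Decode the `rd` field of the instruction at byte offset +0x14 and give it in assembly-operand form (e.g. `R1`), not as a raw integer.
R2

@+14  big-endian(4a 00 00 00) = 0x4a000000
  opcode bits[31:27]=0x9: pop/R
  [26:24] rd=2 = R2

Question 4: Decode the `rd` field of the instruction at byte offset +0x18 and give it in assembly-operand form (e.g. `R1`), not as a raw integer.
R3

+0x18: a3 80 00 00 ⇒ word 0xa3800000 (big)
  op=0xa3800000>>27=0x14 ⇒ eor (RR)
  rd@[26:24]=0x3 ⇒ R3
  rs@[23:21]=0x4 ⇒ R4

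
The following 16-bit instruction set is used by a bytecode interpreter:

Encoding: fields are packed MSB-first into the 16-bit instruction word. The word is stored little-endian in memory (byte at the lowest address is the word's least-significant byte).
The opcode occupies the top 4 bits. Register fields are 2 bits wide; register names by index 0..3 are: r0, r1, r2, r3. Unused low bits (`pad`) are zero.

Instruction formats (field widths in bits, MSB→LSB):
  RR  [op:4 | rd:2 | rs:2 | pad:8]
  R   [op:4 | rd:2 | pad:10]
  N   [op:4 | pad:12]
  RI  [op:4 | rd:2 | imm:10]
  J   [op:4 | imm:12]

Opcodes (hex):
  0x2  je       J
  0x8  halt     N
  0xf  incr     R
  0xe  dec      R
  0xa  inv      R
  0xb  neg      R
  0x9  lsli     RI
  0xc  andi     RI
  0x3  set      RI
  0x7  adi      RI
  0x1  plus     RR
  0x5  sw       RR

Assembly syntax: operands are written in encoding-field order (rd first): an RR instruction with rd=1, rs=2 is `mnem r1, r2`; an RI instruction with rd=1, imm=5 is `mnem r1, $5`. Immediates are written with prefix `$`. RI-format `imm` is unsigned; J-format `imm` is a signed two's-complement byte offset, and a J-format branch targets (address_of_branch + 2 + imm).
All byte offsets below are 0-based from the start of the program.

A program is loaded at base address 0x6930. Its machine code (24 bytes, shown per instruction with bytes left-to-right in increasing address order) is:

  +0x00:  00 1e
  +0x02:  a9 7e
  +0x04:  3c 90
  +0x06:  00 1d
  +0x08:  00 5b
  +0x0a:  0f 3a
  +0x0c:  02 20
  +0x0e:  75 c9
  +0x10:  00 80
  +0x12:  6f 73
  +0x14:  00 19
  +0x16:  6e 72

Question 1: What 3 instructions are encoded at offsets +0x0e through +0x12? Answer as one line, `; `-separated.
andi r2, $373; halt; adi r0, $879

+0x0e: 75 c9 ⇒ word 0xc975 (little)
  top 4b → 0xc → andi [RI]
  rd: (w>>10)&0x3=0x2 → r2
  imm: (w>>0)&0x3ff=0x175 → $373
+0x10: 00 80 ⇒ word 0x8000 (little)
  top 4b → 0x8 → halt [N]
+0x12: 6f 73 ⇒ word 0x736f (little)
  top 4b → 0x7 → adi [RI]
  rd: (w>>10)&0x3=0x0 → r0
  imm: (w>>0)&0x3ff=0x36f → $879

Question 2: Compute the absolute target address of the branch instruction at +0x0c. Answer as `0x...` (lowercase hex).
+0x0c: 02 20 ⇒ word 0x2002 (little)
  opcode bits[15:12]=0x2: je/J
  [11:0] imm=2 = $2
  target = base 0x6930 + off 0x0c + 2 + imm 2 = 0x6940

0x6940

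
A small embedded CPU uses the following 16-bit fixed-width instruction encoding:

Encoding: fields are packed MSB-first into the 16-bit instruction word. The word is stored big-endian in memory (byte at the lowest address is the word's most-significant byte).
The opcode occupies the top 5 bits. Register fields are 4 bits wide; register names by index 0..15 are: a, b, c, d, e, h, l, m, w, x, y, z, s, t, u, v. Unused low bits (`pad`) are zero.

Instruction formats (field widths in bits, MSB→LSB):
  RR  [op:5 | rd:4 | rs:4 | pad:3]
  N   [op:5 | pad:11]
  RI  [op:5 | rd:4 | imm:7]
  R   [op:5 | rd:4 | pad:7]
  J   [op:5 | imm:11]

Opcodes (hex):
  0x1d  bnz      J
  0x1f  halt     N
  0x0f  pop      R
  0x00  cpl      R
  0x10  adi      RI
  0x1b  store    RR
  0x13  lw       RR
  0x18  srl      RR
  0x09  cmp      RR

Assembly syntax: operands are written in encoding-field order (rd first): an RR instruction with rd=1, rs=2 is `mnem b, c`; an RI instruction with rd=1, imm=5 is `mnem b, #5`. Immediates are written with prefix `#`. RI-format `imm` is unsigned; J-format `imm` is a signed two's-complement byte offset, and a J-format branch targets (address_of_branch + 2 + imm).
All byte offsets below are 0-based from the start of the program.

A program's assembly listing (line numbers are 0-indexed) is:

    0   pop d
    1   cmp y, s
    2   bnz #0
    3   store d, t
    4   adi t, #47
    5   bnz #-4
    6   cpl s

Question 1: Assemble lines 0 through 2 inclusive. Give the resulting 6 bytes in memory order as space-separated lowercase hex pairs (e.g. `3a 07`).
79 80 4d 60 e8 00

line 0 (pop): pack op=0xf:5|rd=3:4|pad=0:7 = 0x7980; big→ 79 80
line 1 (cmp): pack op=0x9:5|rd=10:4|rs=12:4|pad=0:3 = 0x4d60; big→ 4d 60
line 2 (bnz): pack op=0x1d:5|imm=0:11 = 0xe800; big→ e8 00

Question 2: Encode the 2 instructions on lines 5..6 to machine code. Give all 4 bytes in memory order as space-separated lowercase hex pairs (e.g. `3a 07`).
ef fc 06 00

line 5 (bnz): pack op=0x1d:5|imm=-4:11 = 0xeffc; big→ ef fc
line 6 (cpl): pack op=0x0:5|rd=12:4|pad=0:7 = 0x0600; big→ 06 00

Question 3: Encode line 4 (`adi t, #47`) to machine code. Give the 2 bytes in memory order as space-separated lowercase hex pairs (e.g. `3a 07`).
86 af

line 4 (adi): pack op=0x10:5|rd=13:4|imm=47:7 = 0x86af; big→ 86 af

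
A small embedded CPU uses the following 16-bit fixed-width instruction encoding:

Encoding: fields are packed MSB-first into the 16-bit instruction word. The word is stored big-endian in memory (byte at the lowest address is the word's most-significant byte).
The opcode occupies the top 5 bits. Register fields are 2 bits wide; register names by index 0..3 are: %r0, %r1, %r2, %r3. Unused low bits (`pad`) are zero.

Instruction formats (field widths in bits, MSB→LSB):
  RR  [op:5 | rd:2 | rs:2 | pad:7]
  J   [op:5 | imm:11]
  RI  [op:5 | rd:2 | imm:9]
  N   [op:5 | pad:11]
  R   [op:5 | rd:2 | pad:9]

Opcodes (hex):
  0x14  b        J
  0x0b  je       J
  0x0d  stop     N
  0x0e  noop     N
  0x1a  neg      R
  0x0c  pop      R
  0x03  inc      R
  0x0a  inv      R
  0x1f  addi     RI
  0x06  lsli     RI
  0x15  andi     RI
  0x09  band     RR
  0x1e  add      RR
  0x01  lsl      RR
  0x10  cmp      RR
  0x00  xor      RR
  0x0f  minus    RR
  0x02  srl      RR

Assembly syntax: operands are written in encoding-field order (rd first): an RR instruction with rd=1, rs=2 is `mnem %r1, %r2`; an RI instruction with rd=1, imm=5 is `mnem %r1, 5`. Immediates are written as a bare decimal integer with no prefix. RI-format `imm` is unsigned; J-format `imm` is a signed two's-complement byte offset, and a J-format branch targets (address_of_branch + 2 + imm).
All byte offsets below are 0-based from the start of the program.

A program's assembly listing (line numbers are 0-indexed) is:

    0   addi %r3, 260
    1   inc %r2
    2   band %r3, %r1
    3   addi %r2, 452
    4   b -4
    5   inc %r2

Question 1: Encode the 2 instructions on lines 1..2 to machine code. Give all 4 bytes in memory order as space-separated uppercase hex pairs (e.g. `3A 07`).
1. inc fields op=0x3:5|rd=2:2|pad=0:9 → word 1c00h → 1c 00
2. band fields op=0x9:5|rd=3:2|rs=1:2|pad=0:7 → word 4e80h → 4e 80

1C 00 4E 80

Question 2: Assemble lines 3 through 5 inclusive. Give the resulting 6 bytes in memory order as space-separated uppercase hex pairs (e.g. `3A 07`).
3. addi fields op=0x1f:5|rd=2:2|imm=452:9 → word fdc4h → fd c4
4. b fields op=0x14:5|imm=-4:11 → word a7fch → a7 fc
5. inc fields op=0x3:5|rd=2:2|pad=0:9 → word 1c00h → 1c 00

FD C4 A7 FC 1C 00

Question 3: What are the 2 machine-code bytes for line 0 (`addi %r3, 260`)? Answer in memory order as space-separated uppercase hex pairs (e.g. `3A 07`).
line 0 (addi): pack op=0x1f:5|rd=3:2|imm=260:9 = 0xff04; big→ ff 04

FF 04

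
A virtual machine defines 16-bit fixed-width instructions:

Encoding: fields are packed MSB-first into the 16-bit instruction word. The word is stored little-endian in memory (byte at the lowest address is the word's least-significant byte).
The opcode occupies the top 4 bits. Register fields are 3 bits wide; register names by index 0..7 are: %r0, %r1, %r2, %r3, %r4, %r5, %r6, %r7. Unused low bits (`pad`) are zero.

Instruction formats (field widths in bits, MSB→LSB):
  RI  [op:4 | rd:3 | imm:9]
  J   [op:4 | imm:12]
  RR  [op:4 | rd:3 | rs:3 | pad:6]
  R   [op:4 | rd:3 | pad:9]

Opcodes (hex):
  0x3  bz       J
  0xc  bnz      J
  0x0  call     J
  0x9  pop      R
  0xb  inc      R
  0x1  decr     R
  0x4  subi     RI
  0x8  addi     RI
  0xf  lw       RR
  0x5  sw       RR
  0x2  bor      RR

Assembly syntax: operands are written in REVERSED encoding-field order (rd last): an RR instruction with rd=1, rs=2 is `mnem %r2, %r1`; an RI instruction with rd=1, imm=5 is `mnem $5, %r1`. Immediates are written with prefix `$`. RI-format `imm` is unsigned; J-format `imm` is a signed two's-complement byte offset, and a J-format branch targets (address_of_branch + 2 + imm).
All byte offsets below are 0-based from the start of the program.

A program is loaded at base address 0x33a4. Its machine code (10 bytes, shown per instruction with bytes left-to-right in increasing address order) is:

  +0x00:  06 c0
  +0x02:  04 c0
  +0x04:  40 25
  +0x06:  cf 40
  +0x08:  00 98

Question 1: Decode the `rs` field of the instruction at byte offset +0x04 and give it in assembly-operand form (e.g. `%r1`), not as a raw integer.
%r5

+0x04: 40 25 ⇒ word 0x2540 (little)
  top 4b → 0x2 → bor [RR]
  rd@[11:9]=0x2 ⇒ %r2
  rs@[8:6]=0x5 ⇒ %r5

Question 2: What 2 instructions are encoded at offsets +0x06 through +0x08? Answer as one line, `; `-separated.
off 0x06: read cf 40 as little → 0x40cf
  opcode bits[15:12]=0x4: subi/RI
  rd: (w>>9)&0x7=0x0 → %r0
  imm: (w>>0)&0x1ff=0xcf → $207
off 0x08: read 00 98 as little → 0x9800
  opcode bits[15:12]=0x9: pop/R
  rd: (w>>9)&0x7=0x4 → %r4

subi $207, %r0; pop %r4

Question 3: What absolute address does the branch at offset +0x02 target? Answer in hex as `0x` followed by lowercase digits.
off 0x02: read 04 c0 as little → 0xc004
  op=0xc004>>12=0xc ⇒ bnz (J)
  [11:0] imm=4 = $4
  target = base 0x33a4 + off 0x02 + 2 + imm 4 = 0x33ac

0x33ac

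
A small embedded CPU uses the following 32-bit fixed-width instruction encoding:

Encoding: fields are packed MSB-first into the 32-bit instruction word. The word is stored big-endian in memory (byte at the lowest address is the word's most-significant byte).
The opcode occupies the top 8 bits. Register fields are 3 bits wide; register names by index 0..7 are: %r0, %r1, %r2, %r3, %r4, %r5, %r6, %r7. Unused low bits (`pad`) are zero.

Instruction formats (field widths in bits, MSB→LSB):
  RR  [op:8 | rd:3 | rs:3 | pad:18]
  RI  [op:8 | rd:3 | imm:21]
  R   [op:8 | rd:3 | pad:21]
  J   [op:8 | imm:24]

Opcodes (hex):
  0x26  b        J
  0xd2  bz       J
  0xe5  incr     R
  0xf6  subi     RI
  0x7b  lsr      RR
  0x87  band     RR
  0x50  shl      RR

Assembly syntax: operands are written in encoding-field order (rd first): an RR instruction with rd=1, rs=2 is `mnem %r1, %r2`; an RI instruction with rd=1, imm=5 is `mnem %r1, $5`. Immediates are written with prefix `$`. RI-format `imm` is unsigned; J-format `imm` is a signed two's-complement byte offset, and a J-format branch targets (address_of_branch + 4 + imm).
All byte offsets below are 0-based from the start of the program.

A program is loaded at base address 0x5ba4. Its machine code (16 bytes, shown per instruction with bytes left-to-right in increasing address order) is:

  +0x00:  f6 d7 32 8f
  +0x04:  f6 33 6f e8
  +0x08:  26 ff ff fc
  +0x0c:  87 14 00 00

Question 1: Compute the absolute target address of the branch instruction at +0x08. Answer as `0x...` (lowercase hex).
@+08  big-endian(26 ff ff fc) = 0x26fffffc
  top 8b → 0x26 → b [J]
  [23:0] imm=16777212 (s24→-4) = $-4
  target = base 0x5ba4 + off 0x08 + 4 + imm -4 = 0x5bac

0x5bac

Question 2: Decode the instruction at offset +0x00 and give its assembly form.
subi %r6, $1520271

@+00  big-endian(f6 d7 32 8f) = 0xf6d7328f
  top 8b → 0xf6 → subi [RI]
  [23:21] rd=6 = %r6
  [20:0] imm=1520271 = $1520271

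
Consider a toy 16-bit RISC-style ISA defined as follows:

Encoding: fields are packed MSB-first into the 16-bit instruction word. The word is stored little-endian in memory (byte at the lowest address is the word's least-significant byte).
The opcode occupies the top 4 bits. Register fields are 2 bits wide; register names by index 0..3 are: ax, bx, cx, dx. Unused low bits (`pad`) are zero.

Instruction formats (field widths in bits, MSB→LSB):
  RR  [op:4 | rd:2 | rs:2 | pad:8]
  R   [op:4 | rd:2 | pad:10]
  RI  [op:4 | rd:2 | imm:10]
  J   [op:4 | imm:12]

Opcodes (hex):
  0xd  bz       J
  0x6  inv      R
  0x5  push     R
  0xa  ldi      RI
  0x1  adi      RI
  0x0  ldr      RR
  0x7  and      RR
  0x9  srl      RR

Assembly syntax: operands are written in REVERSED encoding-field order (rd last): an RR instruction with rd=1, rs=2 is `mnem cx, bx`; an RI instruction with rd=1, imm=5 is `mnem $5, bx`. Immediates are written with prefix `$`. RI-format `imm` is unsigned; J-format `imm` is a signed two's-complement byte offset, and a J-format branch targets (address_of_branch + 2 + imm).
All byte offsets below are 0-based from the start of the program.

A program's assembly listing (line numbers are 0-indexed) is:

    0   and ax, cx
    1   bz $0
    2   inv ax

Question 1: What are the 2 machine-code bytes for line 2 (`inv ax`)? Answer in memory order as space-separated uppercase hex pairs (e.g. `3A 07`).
L2: inv op=0x6:4|rd=0:2|pad=0:10 ⇒ 0x6000 ⇒ little 00 60

00 60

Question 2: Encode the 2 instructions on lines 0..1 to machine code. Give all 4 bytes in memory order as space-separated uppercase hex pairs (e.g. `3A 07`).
L0: and op=0x7:4|rd=2:2|rs=0:2|pad=0:8 ⇒ 0x7800 ⇒ little 00 78
L1: bz op=0xd:4|imm=0:12 ⇒ 0xd000 ⇒ little 00 d0

00 78 00 D0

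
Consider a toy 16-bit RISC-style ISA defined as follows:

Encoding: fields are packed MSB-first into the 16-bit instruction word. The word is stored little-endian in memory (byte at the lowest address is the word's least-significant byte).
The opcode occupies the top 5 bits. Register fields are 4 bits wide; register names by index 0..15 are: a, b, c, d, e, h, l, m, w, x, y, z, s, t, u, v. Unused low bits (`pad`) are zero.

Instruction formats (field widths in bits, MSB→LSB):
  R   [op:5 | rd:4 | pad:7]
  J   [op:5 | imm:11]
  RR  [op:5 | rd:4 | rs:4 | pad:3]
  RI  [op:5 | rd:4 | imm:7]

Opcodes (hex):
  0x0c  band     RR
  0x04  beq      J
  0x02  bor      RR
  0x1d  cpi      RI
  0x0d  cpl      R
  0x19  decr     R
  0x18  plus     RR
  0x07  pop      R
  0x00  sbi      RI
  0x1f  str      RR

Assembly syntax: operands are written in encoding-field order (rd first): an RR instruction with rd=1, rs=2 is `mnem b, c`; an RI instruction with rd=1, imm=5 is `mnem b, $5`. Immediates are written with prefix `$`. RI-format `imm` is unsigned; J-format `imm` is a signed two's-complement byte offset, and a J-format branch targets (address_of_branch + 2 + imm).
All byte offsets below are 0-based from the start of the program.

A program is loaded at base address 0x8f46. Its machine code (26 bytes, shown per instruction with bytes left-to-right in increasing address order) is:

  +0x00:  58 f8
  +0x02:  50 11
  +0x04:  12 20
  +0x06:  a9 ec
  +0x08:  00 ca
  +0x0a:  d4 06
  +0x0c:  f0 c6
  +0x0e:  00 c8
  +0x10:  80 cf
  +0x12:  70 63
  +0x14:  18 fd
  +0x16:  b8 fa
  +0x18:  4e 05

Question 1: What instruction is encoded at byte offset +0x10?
@+10  little-endian(80 cf) = 0xcf80
  opcode bits[15:11]=0x19: decr/R
  rd@[10:7]=0xf ⇒ v

decr v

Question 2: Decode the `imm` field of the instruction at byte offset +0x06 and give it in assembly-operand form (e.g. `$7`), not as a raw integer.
@+06  little-endian(a9 ec) = 0xeca9
  op=0xeca9>>11=0x1d ⇒ cpi (RI)
  rd@[10:7]=0x9 ⇒ x
  imm@[6:0]=0x29 ⇒ $41

$41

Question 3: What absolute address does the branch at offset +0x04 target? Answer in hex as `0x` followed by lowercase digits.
+0x04: 12 20 ⇒ word 0x2012 (little)
  op=0x2012>>11=0x4 ⇒ beq (J)
  [10:0] imm=18 = $18
  target = base 0x8f46 + off 0x04 + 2 + imm 18 = 0x8f5e

0x8f5e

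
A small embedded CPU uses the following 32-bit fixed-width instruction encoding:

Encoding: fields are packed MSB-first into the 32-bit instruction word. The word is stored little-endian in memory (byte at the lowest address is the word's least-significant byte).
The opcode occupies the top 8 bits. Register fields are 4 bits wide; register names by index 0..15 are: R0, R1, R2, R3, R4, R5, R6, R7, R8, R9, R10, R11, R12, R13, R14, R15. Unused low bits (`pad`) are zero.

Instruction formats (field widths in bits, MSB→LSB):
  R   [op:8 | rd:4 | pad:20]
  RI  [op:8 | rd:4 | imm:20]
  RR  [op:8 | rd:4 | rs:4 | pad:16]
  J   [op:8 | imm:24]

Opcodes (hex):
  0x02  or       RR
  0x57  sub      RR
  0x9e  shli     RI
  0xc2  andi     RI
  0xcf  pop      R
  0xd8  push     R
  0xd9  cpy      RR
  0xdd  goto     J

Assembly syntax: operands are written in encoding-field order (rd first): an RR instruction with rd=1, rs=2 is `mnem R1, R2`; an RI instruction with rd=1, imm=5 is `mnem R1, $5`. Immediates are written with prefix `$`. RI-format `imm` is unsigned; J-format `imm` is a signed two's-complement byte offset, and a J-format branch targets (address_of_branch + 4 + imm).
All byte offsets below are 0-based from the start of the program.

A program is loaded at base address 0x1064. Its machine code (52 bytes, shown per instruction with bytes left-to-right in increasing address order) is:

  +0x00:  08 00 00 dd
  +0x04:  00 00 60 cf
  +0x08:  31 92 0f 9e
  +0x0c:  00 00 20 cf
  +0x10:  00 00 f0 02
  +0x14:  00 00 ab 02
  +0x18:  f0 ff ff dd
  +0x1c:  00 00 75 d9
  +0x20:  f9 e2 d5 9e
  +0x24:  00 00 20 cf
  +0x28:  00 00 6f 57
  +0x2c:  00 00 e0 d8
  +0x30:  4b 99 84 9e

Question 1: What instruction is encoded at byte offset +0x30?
shli R8, $301387

[30] 4b 99 84 9e → 0x9e84994b
  top 8b → 0x9e → shli [RI]
  rd@[23:20]=0x8 ⇒ R8
  imm@[19:0]=0x4994b ⇒ $301387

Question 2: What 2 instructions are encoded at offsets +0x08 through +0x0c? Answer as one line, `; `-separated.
shli R0, $1020465; pop R2

@+08  little-endian(31 92 0f 9e) = 0x9e0f9231
  opcode bits[31:24]=0x9e: shli/RI
  [23:20] rd=0 = R0
  [19:0] imm=1020465 = $1020465
@+0c  little-endian(00 00 20 cf) = 0xcf200000
  opcode bits[31:24]=0xcf: pop/R
  [23:20] rd=2 = R2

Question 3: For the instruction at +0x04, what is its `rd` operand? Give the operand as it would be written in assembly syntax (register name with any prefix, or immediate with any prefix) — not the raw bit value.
R6

[04] 00 00 60 cf → 0xcf600000
  top 8b → 0xcf → pop [R]
  rd: (w>>20)&0xf=0x6 → R6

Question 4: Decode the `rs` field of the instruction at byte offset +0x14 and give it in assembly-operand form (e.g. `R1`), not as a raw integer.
@+14  little-endian(00 00 ab 02) = 0x02ab0000
  op=0x02ab0000>>24=0x2 ⇒ or (RR)
  rd@[23:20]=0xa ⇒ R10
  rs@[19:16]=0xb ⇒ R11

R11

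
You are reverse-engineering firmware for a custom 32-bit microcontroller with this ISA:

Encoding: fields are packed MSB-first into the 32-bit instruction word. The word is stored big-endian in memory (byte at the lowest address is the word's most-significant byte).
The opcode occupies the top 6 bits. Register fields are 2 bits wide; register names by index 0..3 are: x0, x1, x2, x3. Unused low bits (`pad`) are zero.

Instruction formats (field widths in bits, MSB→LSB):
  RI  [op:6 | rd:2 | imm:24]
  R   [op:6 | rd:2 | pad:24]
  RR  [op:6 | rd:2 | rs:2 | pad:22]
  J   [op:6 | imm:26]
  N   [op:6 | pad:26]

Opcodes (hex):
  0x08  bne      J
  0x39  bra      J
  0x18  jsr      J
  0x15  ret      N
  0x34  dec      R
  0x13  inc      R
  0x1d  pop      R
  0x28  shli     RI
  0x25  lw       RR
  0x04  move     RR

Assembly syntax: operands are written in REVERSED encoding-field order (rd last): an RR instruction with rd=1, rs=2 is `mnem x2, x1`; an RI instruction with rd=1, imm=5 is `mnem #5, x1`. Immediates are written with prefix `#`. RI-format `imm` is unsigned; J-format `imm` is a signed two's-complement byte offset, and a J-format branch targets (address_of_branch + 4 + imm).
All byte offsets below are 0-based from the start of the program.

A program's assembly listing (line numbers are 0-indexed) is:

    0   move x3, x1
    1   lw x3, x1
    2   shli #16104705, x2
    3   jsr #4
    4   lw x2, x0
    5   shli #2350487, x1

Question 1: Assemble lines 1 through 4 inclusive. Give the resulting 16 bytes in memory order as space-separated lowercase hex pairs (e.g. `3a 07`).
95 c0 00 00 a2 f5 bd 01 60 00 00 04 94 80 00 00

line 1 (lw): pack op=0x25:6|rd=1:2|rs=3:2|pad=0:22 = 0x95c00000; big→ 95 c0 00 00
line 2 (shli): pack op=0x28:6|rd=2:2|imm=16104705:24 = 0xa2f5bd01; big→ a2 f5 bd 01
line 3 (jsr): pack op=0x18:6|imm=4:26 = 0x60000004; big→ 60 00 00 04
line 4 (lw): pack op=0x25:6|rd=0:2|rs=2:2|pad=0:22 = 0x94800000; big→ 94 80 00 00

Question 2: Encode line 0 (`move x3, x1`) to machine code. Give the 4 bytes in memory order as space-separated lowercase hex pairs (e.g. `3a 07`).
L0: move op=0x4:6|rd=1:2|rs=3:2|pad=0:22 ⇒ 0x11c00000 ⇒ big 11 c0 00 00

11 c0 00 00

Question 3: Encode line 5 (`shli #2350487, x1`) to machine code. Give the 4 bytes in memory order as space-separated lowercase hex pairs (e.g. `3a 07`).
L5: shli op=0x28:6|rd=1:2|imm=2350487:24 ⇒ 0xa123dd97 ⇒ big a1 23 dd 97

a1 23 dd 97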